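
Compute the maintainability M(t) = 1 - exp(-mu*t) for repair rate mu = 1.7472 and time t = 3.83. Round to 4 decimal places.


mu = 1.7472, t = 3.83
mu * t = 1.7472 * 3.83 = 6.6918
exp(-6.6918) = 0.0012
M(t) = 1 - 0.0012
M(t) = 0.9988

0.9988


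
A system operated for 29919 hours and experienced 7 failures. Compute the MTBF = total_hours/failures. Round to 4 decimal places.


total_hours = 29919
failures = 7
MTBF = 29919 / 7
MTBF = 4274.1429

4274.1429


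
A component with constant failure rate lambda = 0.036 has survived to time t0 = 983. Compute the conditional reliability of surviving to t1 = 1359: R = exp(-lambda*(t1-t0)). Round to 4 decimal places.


lambda = 0.036
t0 = 983, t1 = 1359
t1 - t0 = 376
lambda * (t1-t0) = 0.036 * 376 = 13.536
R = exp(-13.536)
R = 0.0

0.0


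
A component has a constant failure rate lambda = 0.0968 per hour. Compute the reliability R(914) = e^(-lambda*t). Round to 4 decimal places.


lambda = 0.0968
t = 914
lambda * t = 88.4752
R(t) = e^(-88.4752)
R(t) = 0.0

0.0


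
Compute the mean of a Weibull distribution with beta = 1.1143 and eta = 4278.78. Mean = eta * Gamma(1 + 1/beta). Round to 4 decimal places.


beta = 1.1143, eta = 4278.78
1/beta = 0.8974
1 + 1/beta = 1.8974
Gamma(1.8974) = 0.9609
Mean = 4278.78 * 0.9609
Mean = 4111.4203

4111.4203


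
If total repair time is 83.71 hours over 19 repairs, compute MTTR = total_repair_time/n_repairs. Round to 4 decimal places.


total_repair_time = 83.71
n_repairs = 19
MTTR = 83.71 / 19
MTTR = 4.4058

4.4058


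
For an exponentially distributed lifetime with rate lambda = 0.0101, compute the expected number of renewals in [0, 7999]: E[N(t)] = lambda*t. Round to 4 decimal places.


lambda = 0.0101
t = 7999
E[N(t)] = lambda * t
E[N(t)] = 0.0101 * 7999
E[N(t)] = 80.7899

80.7899


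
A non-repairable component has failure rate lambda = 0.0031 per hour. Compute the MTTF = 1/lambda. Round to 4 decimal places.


lambda = 0.0031
MTTF = 1 / 0.0031
MTTF = 322.5806

322.5806


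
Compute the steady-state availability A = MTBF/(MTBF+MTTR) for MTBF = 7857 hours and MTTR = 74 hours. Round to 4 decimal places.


MTBF = 7857
MTTR = 74
MTBF + MTTR = 7931
A = 7857 / 7931
A = 0.9907

0.9907


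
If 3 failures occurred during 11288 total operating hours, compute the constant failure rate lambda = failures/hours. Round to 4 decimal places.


failures = 3
total_hours = 11288
lambda = 3 / 11288
lambda = 0.0003

0.0003


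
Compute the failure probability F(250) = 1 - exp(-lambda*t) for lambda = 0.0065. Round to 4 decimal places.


lambda = 0.0065, t = 250
lambda * t = 1.625
exp(-1.625) = 0.1969
F(t) = 1 - 0.1969
F(t) = 0.8031

0.8031


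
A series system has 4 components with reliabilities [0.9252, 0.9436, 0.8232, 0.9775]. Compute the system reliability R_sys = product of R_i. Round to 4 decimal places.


Components: [0.9252, 0.9436, 0.8232, 0.9775]
After component 1 (R=0.9252): product = 0.9252
After component 2 (R=0.9436): product = 0.873
After component 3 (R=0.8232): product = 0.7187
After component 4 (R=0.9775): product = 0.7025
R_sys = 0.7025

0.7025


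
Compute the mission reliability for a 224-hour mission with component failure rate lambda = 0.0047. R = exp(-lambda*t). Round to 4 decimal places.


lambda = 0.0047
mission_time = 224
lambda * t = 0.0047 * 224 = 1.0528
R = exp(-1.0528)
R = 0.349

0.349


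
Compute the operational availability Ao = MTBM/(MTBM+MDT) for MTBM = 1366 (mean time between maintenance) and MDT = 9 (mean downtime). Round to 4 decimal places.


MTBM = 1366
MDT = 9
MTBM + MDT = 1375
Ao = 1366 / 1375
Ao = 0.9935

0.9935


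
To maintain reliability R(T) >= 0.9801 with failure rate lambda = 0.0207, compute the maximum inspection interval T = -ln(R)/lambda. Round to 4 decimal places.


R_target = 0.9801
lambda = 0.0207
-ln(0.9801) = 0.0201
T = 0.0201 / 0.0207
T = 0.971

0.971


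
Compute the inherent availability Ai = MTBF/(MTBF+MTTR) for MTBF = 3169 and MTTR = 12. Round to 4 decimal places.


MTBF = 3169
MTTR = 12
MTBF + MTTR = 3181
Ai = 3169 / 3181
Ai = 0.9962

0.9962


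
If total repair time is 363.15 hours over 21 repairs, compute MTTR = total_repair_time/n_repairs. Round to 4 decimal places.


total_repair_time = 363.15
n_repairs = 21
MTTR = 363.15 / 21
MTTR = 17.2929

17.2929


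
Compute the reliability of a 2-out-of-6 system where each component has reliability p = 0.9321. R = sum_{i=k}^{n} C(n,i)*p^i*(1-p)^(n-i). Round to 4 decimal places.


k = 2, n = 6, p = 0.9321
i=2: C(6,2)=15 * 0.9321^2 * 0.0679^4 = 0.0003
i=3: C(6,3)=20 * 0.9321^3 * 0.0679^3 = 0.0051
i=4: C(6,4)=15 * 0.9321^4 * 0.0679^2 = 0.0522
i=5: C(6,5)=6 * 0.9321^5 * 0.0679^1 = 0.2866
i=6: C(6,6)=1 * 0.9321^6 * 0.0679^0 = 0.6558
R = sum of terms = 1.0

1.0


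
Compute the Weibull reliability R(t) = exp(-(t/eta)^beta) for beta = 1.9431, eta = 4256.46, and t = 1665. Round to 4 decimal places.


beta = 1.9431, eta = 4256.46, t = 1665
t/eta = 1665 / 4256.46 = 0.3912
(t/eta)^beta = 0.3912^1.9431 = 0.1614
R(t) = exp(-0.1614)
R(t) = 0.8509

0.8509


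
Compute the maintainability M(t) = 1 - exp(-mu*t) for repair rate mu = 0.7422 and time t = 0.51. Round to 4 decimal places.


mu = 0.7422, t = 0.51
mu * t = 0.7422 * 0.51 = 0.3785
exp(-0.3785) = 0.6849
M(t) = 1 - 0.6849
M(t) = 0.3151

0.3151


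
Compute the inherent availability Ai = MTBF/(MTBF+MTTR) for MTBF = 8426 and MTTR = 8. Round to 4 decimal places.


MTBF = 8426
MTTR = 8
MTBF + MTTR = 8434
Ai = 8426 / 8434
Ai = 0.9991

0.9991


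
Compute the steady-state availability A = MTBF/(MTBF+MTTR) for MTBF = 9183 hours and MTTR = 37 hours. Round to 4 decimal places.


MTBF = 9183
MTTR = 37
MTBF + MTTR = 9220
A = 9183 / 9220
A = 0.996

0.996


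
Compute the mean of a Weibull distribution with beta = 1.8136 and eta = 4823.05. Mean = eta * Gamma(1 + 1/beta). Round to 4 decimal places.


beta = 1.8136, eta = 4823.05
1/beta = 0.5514
1 + 1/beta = 1.5514
Gamma(1.5514) = 0.889
Mean = 4823.05 * 0.889
Mean = 4287.55

4287.55


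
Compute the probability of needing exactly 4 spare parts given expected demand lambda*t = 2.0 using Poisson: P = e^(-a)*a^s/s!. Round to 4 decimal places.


a = 2.0, s = 4
e^(-a) = e^(-2.0) = 0.1353
a^s = 2.0^4 = 16.0
s! = 24
P = 0.1353 * 16.0 / 24
P = 0.0902

0.0902


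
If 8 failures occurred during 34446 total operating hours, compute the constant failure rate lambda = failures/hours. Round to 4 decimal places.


failures = 8
total_hours = 34446
lambda = 8 / 34446
lambda = 0.0002

0.0002


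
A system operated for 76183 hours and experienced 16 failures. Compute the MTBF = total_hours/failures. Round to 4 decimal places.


total_hours = 76183
failures = 16
MTBF = 76183 / 16
MTBF = 4761.4375

4761.4375


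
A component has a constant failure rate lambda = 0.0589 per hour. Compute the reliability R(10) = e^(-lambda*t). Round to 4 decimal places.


lambda = 0.0589
t = 10
lambda * t = 0.589
R(t) = e^(-0.589)
R(t) = 0.5549

0.5549


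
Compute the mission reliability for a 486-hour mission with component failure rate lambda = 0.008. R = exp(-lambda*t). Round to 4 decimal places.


lambda = 0.008
mission_time = 486
lambda * t = 0.008 * 486 = 3.888
R = exp(-3.888)
R = 0.0205

0.0205


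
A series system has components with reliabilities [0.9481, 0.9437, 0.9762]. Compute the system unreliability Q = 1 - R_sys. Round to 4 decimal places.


Components: [0.9481, 0.9437, 0.9762]
After component 1: product = 0.9481
After component 2: product = 0.8947
After component 3: product = 0.8734
R_sys = 0.8734
Q = 1 - 0.8734 = 0.1266

0.1266


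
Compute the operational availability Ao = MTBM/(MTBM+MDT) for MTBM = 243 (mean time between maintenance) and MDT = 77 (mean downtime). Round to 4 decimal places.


MTBM = 243
MDT = 77
MTBM + MDT = 320
Ao = 243 / 320
Ao = 0.7594

0.7594


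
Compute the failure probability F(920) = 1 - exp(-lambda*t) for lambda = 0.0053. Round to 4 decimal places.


lambda = 0.0053, t = 920
lambda * t = 4.876
exp(-4.876) = 0.0076
F(t) = 1 - 0.0076
F(t) = 0.9924

0.9924


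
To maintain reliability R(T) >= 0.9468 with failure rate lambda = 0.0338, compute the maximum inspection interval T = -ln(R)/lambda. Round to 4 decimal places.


R_target = 0.9468
lambda = 0.0338
-ln(0.9468) = 0.0547
T = 0.0547 / 0.0338
T = 1.6174

1.6174


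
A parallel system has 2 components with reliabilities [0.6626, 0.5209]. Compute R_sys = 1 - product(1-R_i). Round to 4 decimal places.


Components: [0.6626, 0.5209]
(1 - 0.6626) = 0.3374, running product = 0.3374
(1 - 0.5209) = 0.4791, running product = 0.1616
Product of (1-R_i) = 0.1616
R_sys = 1 - 0.1616 = 0.8384

0.8384


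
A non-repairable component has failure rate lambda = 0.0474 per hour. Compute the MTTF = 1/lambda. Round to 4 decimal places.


lambda = 0.0474
MTTF = 1 / 0.0474
MTTF = 21.097

21.097


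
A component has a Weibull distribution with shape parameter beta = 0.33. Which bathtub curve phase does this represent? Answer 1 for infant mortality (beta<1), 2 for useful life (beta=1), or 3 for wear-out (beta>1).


beta = 0.33
Compare beta to 1:
beta < 1 => infant mortality (phase 1)
beta = 1 => useful life (phase 2)
beta > 1 => wear-out (phase 3)
Since beta = 0.33, this is infant mortality (decreasing failure rate)
Phase = 1

1


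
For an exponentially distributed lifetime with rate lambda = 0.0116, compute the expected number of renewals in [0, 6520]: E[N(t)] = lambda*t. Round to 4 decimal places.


lambda = 0.0116
t = 6520
E[N(t)] = lambda * t
E[N(t)] = 0.0116 * 6520
E[N(t)] = 75.632

75.632


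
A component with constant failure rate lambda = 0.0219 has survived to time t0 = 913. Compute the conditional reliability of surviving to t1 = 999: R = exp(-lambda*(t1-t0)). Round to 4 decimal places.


lambda = 0.0219
t0 = 913, t1 = 999
t1 - t0 = 86
lambda * (t1-t0) = 0.0219 * 86 = 1.8834
R = exp(-1.8834)
R = 0.1521

0.1521


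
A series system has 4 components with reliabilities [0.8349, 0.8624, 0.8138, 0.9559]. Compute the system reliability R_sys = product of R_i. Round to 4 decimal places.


Components: [0.8349, 0.8624, 0.8138, 0.9559]
After component 1 (R=0.8349): product = 0.8349
After component 2 (R=0.8624): product = 0.72
After component 3 (R=0.8138): product = 0.586
After component 4 (R=0.9559): product = 0.5601
R_sys = 0.5601

0.5601


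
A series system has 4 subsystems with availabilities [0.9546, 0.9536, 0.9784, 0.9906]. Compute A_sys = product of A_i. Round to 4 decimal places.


Subsystems: [0.9546, 0.9536, 0.9784, 0.9906]
After subsystem 1 (A=0.9546): product = 0.9546
After subsystem 2 (A=0.9536): product = 0.9103
After subsystem 3 (A=0.9784): product = 0.8906
After subsystem 4 (A=0.9906): product = 0.8823
A_sys = 0.8823

0.8823


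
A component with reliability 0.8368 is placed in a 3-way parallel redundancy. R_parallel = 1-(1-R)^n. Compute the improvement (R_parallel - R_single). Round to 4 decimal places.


R_single = 0.8368, n = 3
1 - R_single = 0.1632
(1 - R_single)^n = 0.1632^3 = 0.0043
R_parallel = 1 - 0.0043 = 0.9957
Improvement = 0.9957 - 0.8368
Improvement = 0.1589

0.1589


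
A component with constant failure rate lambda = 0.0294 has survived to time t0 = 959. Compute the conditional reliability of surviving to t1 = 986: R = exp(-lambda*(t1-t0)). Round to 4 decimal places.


lambda = 0.0294
t0 = 959, t1 = 986
t1 - t0 = 27
lambda * (t1-t0) = 0.0294 * 27 = 0.7938
R = exp(-0.7938)
R = 0.4521

0.4521


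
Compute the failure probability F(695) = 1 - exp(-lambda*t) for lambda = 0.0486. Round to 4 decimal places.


lambda = 0.0486, t = 695
lambda * t = 33.777
exp(-33.777) = 0.0
F(t) = 1 - 0.0
F(t) = 1.0

1.0


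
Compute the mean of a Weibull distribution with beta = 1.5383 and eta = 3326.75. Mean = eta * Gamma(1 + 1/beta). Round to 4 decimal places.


beta = 1.5383, eta = 3326.75
1/beta = 0.6501
1 + 1/beta = 1.6501
Gamma(1.6501) = 0.9001
Mean = 3326.75 * 0.9001
Mean = 2994.498

2994.498


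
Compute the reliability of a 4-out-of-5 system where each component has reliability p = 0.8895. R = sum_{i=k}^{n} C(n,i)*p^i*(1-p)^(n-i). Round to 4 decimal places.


k = 4, n = 5, p = 0.8895
i=4: C(5,4)=5 * 0.8895^4 * 0.1105^1 = 0.3459
i=5: C(5,5)=1 * 0.8895^5 * 0.1105^0 = 0.5568
R = sum of terms = 0.9027

0.9027


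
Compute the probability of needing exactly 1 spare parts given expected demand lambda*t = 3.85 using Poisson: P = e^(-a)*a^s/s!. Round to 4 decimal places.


a = 3.85, s = 1
e^(-a) = e^(-3.85) = 0.0213
a^s = 3.85^1 = 3.85
s! = 1
P = 0.0213 * 3.85 / 1
P = 0.0819

0.0819


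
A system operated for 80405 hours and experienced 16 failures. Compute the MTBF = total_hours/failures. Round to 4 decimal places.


total_hours = 80405
failures = 16
MTBF = 80405 / 16
MTBF = 5025.3125

5025.3125


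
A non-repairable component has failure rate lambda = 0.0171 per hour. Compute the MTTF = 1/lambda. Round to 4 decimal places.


lambda = 0.0171
MTTF = 1 / 0.0171
MTTF = 58.4795

58.4795


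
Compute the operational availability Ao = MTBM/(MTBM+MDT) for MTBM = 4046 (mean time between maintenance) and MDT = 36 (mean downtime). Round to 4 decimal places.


MTBM = 4046
MDT = 36
MTBM + MDT = 4082
Ao = 4046 / 4082
Ao = 0.9912

0.9912


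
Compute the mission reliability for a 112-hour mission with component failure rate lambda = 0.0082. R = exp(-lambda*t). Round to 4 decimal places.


lambda = 0.0082
mission_time = 112
lambda * t = 0.0082 * 112 = 0.9184
R = exp(-0.9184)
R = 0.3992

0.3992


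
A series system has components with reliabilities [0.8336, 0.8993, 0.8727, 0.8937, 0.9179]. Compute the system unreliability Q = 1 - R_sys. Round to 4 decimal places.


Components: [0.8336, 0.8993, 0.8727, 0.8937, 0.9179]
After component 1: product = 0.8336
After component 2: product = 0.7497
After component 3: product = 0.6542
After component 4: product = 0.5847
After component 5: product = 0.5367
R_sys = 0.5367
Q = 1 - 0.5367 = 0.4633

0.4633


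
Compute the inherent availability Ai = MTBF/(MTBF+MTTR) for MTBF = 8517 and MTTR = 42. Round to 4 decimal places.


MTBF = 8517
MTTR = 42
MTBF + MTTR = 8559
Ai = 8517 / 8559
Ai = 0.9951

0.9951


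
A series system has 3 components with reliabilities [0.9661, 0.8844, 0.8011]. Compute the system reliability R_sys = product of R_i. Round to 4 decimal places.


Components: [0.9661, 0.8844, 0.8011]
After component 1 (R=0.9661): product = 0.9661
After component 2 (R=0.8844): product = 0.8544
After component 3 (R=0.8011): product = 0.6845
R_sys = 0.6845

0.6845


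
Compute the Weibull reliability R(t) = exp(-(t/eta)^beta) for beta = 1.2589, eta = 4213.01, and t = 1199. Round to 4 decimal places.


beta = 1.2589, eta = 4213.01, t = 1199
t/eta = 1199 / 4213.01 = 0.2846
(t/eta)^beta = 0.2846^1.2589 = 0.2056
R(t) = exp(-0.2056)
R(t) = 0.8142

0.8142


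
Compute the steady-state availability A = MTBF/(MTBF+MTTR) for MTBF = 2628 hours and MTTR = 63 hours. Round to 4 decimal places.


MTBF = 2628
MTTR = 63
MTBF + MTTR = 2691
A = 2628 / 2691
A = 0.9766

0.9766


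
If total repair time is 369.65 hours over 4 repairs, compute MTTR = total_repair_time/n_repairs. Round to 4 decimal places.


total_repair_time = 369.65
n_repairs = 4
MTTR = 369.65 / 4
MTTR = 92.4125

92.4125


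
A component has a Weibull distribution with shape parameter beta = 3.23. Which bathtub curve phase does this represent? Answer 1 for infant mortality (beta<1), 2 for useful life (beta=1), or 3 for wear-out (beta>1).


beta = 3.23
Compare beta to 1:
beta < 1 => infant mortality (phase 1)
beta = 1 => useful life (phase 2)
beta > 1 => wear-out (phase 3)
Since beta = 3.23, this is wear-out (increasing failure rate)
Phase = 3

3


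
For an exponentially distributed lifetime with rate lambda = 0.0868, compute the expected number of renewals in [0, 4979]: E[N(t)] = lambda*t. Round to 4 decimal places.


lambda = 0.0868
t = 4979
E[N(t)] = lambda * t
E[N(t)] = 0.0868 * 4979
E[N(t)] = 432.1772

432.1772


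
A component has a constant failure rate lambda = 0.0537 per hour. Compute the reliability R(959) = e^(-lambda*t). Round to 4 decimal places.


lambda = 0.0537
t = 959
lambda * t = 51.4983
R(t) = e^(-51.4983)
R(t) = 0.0

0.0


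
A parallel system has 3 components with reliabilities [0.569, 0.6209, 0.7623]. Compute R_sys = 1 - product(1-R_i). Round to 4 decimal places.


Components: [0.569, 0.6209, 0.7623]
(1 - 0.569) = 0.431, running product = 0.431
(1 - 0.6209) = 0.3791, running product = 0.1634
(1 - 0.7623) = 0.2377, running product = 0.0388
Product of (1-R_i) = 0.0388
R_sys = 1 - 0.0388 = 0.9612

0.9612


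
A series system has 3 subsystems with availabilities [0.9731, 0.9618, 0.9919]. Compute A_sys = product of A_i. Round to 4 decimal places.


Subsystems: [0.9731, 0.9618, 0.9919]
After subsystem 1 (A=0.9731): product = 0.9731
After subsystem 2 (A=0.9618): product = 0.9359
After subsystem 3 (A=0.9919): product = 0.9283
A_sys = 0.9283

0.9283


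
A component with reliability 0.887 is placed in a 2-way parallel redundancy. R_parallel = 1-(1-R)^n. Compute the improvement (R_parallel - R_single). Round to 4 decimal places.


R_single = 0.887, n = 2
1 - R_single = 0.113
(1 - R_single)^n = 0.113^2 = 0.0128
R_parallel = 1 - 0.0128 = 0.9872
Improvement = 0.9872 - 0.887
Improvement = 0.1002

0.1002


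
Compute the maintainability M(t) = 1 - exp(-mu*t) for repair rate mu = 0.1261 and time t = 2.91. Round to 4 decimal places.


mu = 0.1261, t = 2.91
mu * t = 0.1261 * 2.91 = 0.367
exp(-0.367) = 0.6928
M(t) = 1 - 0.6928
M(t) = 0.3072

0.3072


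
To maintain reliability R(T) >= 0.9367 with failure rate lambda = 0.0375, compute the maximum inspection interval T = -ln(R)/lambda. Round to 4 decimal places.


R_target = 0.9367
lambda = 0.0375
-ln(0.9367) = 0.0654
T = 0.0654 / 0.0375
T = 1.7438

1.7438


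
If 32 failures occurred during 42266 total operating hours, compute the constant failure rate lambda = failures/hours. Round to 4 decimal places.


failures = 32
total_hours = 42266
lambda = 32 / 42266
lambda = 0.0008

0.0008


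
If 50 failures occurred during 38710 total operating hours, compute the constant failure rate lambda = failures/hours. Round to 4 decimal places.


failures = 50
total_hours = 38710
lambda = 50 / 38710
lambda = 0.0013

0.0013


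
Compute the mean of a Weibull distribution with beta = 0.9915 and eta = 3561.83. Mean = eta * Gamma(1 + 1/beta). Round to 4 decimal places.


beta = 0.9915, eta = 3561.83
1/beta = 1.0086
1 + 1/beta = 2.0086
Gamma(2.0086) = 1.0037
Mean = 3561.83 * 1.0037
Mean = 3574.8478

3574.8478


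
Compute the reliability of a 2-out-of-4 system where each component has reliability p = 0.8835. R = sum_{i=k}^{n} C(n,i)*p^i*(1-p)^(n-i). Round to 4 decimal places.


k = 2, n = 4, p = 0.8835
i=2: C(4,2)=6 * 0.8835^2 * 0.1165^2 = 0.0636
i=3: C(4,3)=4 * 0.8835^3 * 0.1165^1 = 0.3214
i=4: C(4,4)=1 * 0.8835^4 * 0.1165^0 = 0.6093
R = sum of terms = 0.9942

0.9942


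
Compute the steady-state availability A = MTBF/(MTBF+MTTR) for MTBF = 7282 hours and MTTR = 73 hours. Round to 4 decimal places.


MTBF = 7282
MTTR = 73
MTBF + MTTR = 7355
A = 7282 / 7355
A = 0.9901

0.9901


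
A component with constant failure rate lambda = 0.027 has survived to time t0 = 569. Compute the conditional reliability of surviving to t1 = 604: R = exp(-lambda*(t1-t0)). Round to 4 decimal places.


lambda = 0.027
t0 = 569, t1 = 604
t1 - t0 = 35
lambda * (t1-t0) = 0.027 * 35 = 0.945
R = exp(-0.945)
R = 0.3887

0.3887


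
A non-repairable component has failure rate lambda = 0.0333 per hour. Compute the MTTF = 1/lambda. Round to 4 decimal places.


lambda = 0.0333
MTTF = 1 / 0.0333
MTTF = 30.03

30.03


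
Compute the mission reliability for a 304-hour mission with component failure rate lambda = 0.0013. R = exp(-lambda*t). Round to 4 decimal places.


lambda = 0.0013
mission_time = 304
lambda * t = 0.0013 * 304 = 0.3952
R = exp(-0.3952)
R = 0.6735

0.6735


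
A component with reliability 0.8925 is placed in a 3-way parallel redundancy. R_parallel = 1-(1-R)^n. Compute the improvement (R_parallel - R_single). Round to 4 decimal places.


R_single = 0.8925, n = 3
1 - R_single = 0.1075
(1 - R_single)^n = 0.1075^3 = 0.0012
R_parallel = 1 - 0.0012 = 0.9988
Improvement = 0.9988 - 0.8925
Improvement = 0.1063

0.1063


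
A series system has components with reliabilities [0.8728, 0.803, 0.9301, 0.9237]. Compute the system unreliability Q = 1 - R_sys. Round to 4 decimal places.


Components: [0.8728, 0.803, 0.9301, 0.9237]
After component 1: product = 0.8728
After component 2: product = 0.7009
After component 3: product = 0.6519
After component 4: product = 0.6021
R_sys = 0.6021
Q = 1 - 0.6021 = 0.3979

0.3979


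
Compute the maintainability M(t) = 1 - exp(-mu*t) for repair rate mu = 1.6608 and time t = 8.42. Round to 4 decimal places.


mu = 1.6608, t = 8.42
mu * t = 1.6608 * 8.42 = 13.9839
exp(-13.9839) = 0.0
M(t) = 1 - 0.0
M(t) = 1.0

1.0


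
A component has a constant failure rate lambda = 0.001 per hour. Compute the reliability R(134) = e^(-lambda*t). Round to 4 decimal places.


lambda = 0.001
t = 134
lambda * t = 0.134
R(t) = e^(-0.134)
R(t) = 0.8746

0.8746


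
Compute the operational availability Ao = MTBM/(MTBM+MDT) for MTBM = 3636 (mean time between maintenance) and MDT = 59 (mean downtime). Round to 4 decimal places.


MTBM = 3636
MDT = 59
MTBM + MDT = 3695
Ao = 3636 / 3695
Ao = 0.984

0.984


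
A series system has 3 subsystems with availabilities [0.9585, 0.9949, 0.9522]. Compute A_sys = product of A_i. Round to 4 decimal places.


Subsystems: [0.9585, 0.9949, 0.9522]
After subsystem 1 (A=0.9585): product = 0.9585
After subsystem 2 (A=0.9949): product = 0.9536
After subsystem 3 (A=0.9522): product = 0.908
A_sys = 0.908

0.908


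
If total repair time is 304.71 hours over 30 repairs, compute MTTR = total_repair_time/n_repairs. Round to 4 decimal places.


total_repair_time = 304.71
n_repairs = 30
MTTR = 304.71 / 30
MTTR = 10.157

10.157


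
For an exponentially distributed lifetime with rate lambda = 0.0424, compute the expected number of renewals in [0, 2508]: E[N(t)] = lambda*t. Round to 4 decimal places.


lambda = 0.0424
t = 2508
E[N(t)] = lambda * t
E[N(t)] = 0.0424 * 2508
E[N(t)] = 106.3392

106.3392


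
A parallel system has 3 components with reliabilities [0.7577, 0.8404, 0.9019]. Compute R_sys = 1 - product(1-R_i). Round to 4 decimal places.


Components: [0.7577, 0.8404, 0.9019]
(1 - 0.7577) = 0.2423, running product = 0.2423
(1 - 0.8404) = 0.1596, running product = 0.0387
(1 - 0.9019) = 0.0981, running product = 0.0038
Product of (1-R_i) = 0.0038
R_sys = 1 - 0.0038 = 0.9962

0.9962


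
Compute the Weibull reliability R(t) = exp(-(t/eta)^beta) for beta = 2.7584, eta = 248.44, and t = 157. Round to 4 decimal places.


beta = 2.7584, eta = 248.44, t = 157
t/eta = 157 / 248.44 = 0.6319
(t/eta)^beta = 0.6319^2.7584 = 0.282
R(t) = exp(-0.282)
R(t) = 0.7543

0.7543


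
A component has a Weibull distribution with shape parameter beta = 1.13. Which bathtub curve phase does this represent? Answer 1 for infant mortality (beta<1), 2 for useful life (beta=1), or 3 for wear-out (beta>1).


beta = 1.13
Compare beta to 1:
beta < 1 => infant mortality (phase 1)
beta = 1 => useful life (phase 2)
beta > 1 => wear-out (phase 3)
Since beta = 1.13, this is wear-out (increasing failure rate)
Phase = 3

3


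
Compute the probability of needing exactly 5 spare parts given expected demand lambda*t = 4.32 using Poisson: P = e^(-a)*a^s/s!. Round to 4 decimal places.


a = 4.32, s = 5
e^(-a) = e^(-4.32) = 0.0133
a^s = 4.32^5 = 1504.592
s! = 120
P = 0.0133 * 1504.592 / 120
P = 0.1668

0.1668


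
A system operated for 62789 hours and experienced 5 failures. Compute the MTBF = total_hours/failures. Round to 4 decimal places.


total_hours = 62789
failures = 5
MTBF = 62789 / 5
MTBF = 12557.8

12557.8


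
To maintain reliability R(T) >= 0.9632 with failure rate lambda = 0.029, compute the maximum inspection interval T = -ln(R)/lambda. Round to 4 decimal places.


R_target = 0.9632
lambda = 0.029
-ln(0.9632) = 0.0375
T = 0.0375 / 0.029
T = 1.2929

1.2929


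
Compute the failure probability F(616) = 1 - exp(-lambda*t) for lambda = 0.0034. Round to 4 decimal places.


lambda = 0.0034, t = 616
lambda * t = 2.0944
exp(-2.0944) = 0.1231
F(t) = 1 - 0.1231
F(t) = 0.8769

0.8769


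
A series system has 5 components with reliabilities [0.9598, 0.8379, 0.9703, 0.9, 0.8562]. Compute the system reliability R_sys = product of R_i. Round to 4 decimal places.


Components: [0.9598, 0.8379, 0.9703, 0.9, 0.8562]
After component 1 (R=0.9598): product = 0.9598
After component 2 (R=0.8379): product = 0.8042
After component 3 (R=0.9703): product = 0.7803
After component 4 (R=0.9): product = 0.7023
After component 5 (R=0.8562): product = 0.6013
R_sys = 0.6013

0.6013


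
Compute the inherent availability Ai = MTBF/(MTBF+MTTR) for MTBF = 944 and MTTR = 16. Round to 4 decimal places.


MTBF = 944
MTTR = 16
MTBF + MTTR = 960
Ai = 944 / 960
Ai = 0.9833

0.9833


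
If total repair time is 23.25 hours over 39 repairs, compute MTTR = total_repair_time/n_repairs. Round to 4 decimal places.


total_repair_time = 23.25
n_repairs = 39
MTTR = 23.25 / 39
MTTR = 0.5962

0.5962


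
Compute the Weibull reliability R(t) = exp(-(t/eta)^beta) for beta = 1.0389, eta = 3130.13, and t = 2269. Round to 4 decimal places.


beta = 1.0389, eta = 3130.13, t = 2269
t/eta = 2269 / 3130.13 = 0.7249
(t/eta)^beta = 0.7249^1.0389 = 0.7159
R(t) = exp(-0.7159)
R(t) = 0.4888

0.4888


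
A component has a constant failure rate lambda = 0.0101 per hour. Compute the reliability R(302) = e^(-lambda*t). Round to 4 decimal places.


lambda = 0.0101
t = 302
lambda * t = 3.0502
R(t) = e^(-3.0502)
R(t) = 0.0473

0.0473


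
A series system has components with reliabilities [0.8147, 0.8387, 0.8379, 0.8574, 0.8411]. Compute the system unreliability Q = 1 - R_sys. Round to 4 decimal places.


Components: [0.8147, 0.8387, 0.8379, 0.8574, 0.8411]
After component 1: product = 0.8147
After component 2: product = 0.6833
After component 3: product = 0.5725
After component 4: product = 0.4909
After component 5: product = 0.4129
R_sys = 0.4129
Q = 1 - 0.4129 = 0.5871

0.5871


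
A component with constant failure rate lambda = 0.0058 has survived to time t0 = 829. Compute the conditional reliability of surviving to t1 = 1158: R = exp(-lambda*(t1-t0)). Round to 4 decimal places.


lambda = 0.0058
t0 = 829, t1 = 1158
t1 - t0 = 329
lambda * (t1-t0) = 0.0058 * 329 = 1.9082
R = exp(-1.9082)
R = 0.1483

0.1483


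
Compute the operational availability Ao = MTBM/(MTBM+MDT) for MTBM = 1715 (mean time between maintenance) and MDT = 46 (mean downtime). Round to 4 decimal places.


MTBM = 1715
MDT = 46
MTBM + MDT = 1761
Ao = 1715 / 1761
Ao = 0.9739

0.9739


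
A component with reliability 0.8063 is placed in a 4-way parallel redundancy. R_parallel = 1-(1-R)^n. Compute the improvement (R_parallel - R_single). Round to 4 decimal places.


R_single = 0.8063, n = 4
1 - R_single = 0.1937
(1 - R_single)^n = 0.1937^4 = 0.0014
R_parallel = 1 - 0.0014 = 0.9986
Improvement = 0.9986 - 0.8063
Improvement = 0.1923

0.1923


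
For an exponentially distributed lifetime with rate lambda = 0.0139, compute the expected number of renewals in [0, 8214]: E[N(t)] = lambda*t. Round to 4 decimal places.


lambda = 0.0139
t = 8214
E[N(t)] = lambda * t
E[N(t)] = 0.0139 * 8214
E[N(t)] = 114.1746

114.1746


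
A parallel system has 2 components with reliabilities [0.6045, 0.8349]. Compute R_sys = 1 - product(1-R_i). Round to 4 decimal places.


Components: [0.6045, 0.8349]
(1 - 0.6045) = 0.3955, running product = 0.3955
(1 - 0.8349) = 0.1651, running product = 0.0653
Product of (1-R_i) = 0.0653
R_sys = 1 - 0.0653 = 0.9347

0.9347


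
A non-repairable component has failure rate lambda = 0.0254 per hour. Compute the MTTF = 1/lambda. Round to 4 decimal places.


lambda = 0.0254
MTTF = 1 / 0.0254
MTTF = 39.3701

39.3701


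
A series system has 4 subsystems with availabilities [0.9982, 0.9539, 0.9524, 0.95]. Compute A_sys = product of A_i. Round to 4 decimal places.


Subsystems: [0.9982, 0.9539, 0.9524, 0.95]
After subsystem 1 (A=0.9982): product = 0.9982
After subsystem 2 (A=0.9539): product = 0.9522
After subsystem 3 (A=0.9524): product = 0.9069
After subsystem 4 (A=0.95): product = 0.8615
A_sys = 0.8615

0.8615


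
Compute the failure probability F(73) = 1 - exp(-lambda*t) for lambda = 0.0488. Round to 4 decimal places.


lambda = 0.0488, t = 73
lambda * t = 3.5624
exp(-3.5624) = 0.0284
F(t) = 1 - 0.0284
F(t) = 0.9716

0.9716


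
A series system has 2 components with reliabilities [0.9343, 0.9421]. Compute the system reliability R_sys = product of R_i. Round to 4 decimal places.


Components: [0.9343, 0.9421]
After component 1 (R=0.9343): product = 0.9343
After component 2 (R=0.9421): product = 0.8802
R_sys = 0.8802

0.8802


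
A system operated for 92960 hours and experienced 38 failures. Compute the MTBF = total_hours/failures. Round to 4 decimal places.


total_hours = 92960
failures = 38
MTBF = 92960 / 38
MTBF = 2446.3158

2446.3158


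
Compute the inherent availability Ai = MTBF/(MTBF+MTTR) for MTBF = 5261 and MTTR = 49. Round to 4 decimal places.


MTBF = 5261
MTTR = 49
MTBF + MTTR = 5310
Ai = 5261 / 5310
Ai = 0.9908

0.9908


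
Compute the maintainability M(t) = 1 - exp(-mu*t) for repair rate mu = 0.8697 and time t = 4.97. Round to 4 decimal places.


mu = 0.8697, t = 4.97
mu * t = 0.8697 * 4.97 = 4.3224
exp(-4.3224) = 0.0133
M(t) = 1 - 0.0133
M(t) = 0.9867

0.9867


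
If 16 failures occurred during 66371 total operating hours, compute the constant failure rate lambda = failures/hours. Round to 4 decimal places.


failures = 16
total_hours = 66371
lambda = 16 / 66371
lambda = 0.0002

0.0002


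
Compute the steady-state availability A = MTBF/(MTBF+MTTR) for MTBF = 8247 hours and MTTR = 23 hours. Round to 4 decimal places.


MTBF = 8247
MTTR = 23
MTBF + MTTR = 8270
A = 8247 / 8270
A = 0.9972

0.9972


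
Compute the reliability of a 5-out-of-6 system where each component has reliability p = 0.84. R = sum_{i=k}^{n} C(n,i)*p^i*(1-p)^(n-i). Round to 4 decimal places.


k = 5, n = 6, p = 0.84
i=5: C(6,5)=6 * 0.84^5 * 0.16^1 = 0.4015
i=6: C(6,6)=1 * 0.84^6 * 0.16^0 = 0.3513
R = sum of terms = 0.7528

0.7528


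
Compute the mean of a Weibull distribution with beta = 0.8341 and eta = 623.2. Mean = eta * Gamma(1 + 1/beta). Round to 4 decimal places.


beta = 0.8341, eta = 623.2
1/beta = 1.1989
1 + 1/beta = 2.1989
Gamma(2.1989) = 1.1011
Mean = 623.2 * 1.1011
Mean = 686.2315

686.2315


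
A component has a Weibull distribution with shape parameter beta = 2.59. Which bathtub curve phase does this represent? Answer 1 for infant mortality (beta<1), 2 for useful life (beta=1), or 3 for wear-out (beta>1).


beta = 2.59
Compare beta to 1:
beta < 1 => infant mortality (phase 1)
beta = 1 => useful life (phase 2)
beta > 1 => wear-out (phase 3)
Since beta = 2.59, this is wear-out (increasing failure rate)
Phase = 3

3


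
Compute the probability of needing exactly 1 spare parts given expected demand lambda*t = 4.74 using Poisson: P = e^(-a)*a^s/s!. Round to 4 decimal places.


a = 4.74, s = 1
e^(-a) = e^(-4.74) = 0.0087
a^s = 4.74^1 = 4.74
s! = 1
P = 0.0087 * 4.74 / 1
P = 0.0414

0.0414


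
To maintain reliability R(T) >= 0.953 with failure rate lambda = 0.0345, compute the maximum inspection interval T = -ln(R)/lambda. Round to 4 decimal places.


R_target = 0.953
lambda = 0.0345
-ln(0.953) = 0.0481
T = 0.0481 / 0.0345
T = 1.3954

1.3954


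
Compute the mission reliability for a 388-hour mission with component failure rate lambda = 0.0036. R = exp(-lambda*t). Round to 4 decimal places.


lambda = 0.0036
mission_time = 388
lambda * t = 0.0036 * 388 = 1.3968
R = exp(-1.3968)
R = 0.2474

0.2474


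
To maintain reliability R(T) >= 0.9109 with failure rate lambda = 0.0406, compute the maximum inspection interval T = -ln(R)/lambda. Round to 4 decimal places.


R_target = 0.9109
lambda = 0.0406
-ln(0.9109) = 0.0933
T = 0.0933 / 0.0406
T = 2.2986

2.2986


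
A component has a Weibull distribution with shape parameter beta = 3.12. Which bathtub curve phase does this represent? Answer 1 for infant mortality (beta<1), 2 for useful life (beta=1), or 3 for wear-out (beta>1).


beta = 3.12
Compare beta to 1:
beta < 1 => infant mortality (phase 1)
beta = 1 => useful life (phase 2)
beta > 1 => wear-out (phase 3)
Since beta = 3.12, this is wear-out (increasing failure rate)
Phase = 3

3


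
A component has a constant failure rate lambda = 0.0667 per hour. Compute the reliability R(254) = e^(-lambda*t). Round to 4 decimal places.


lambda = 0.0667
t = 254
lambda * t = 16.9418
R(t) = e^(-16.9418)
R(t) = 0.0

0.0


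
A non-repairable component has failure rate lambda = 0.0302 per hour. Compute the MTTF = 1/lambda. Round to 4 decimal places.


lambda = 0.0302
MTTF = 1 / 0.0302
MTTF = 33.1126

33.1126


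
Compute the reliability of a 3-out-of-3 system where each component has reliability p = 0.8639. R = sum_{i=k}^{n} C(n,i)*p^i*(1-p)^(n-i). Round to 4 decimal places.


k = 3, n = 3, p = 0.8639
i=3: C(3,3)=1 * 0.8639^3 * 0.1361^0 = 0.6447
R = sum of terms = 0.6447

0.6447


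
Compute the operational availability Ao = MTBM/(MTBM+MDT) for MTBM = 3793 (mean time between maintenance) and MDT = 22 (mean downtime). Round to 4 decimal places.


MTBM = 3793
MDT = 22
MTBM + MDT = 3815
Ao = 3793 / 3815
Ao = 0.9942

0.9942


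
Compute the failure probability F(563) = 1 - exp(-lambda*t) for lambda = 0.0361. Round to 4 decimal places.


lambda = 0.0361, t = 563
lambda * t = 20.3243
exp(-20.3243) = 0.0
F(t) = 1 - 0.0
F(t) = 1.0

1.0


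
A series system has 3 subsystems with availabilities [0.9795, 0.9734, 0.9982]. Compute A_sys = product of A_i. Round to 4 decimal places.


Subsystems: [0.9795, 0.9734, 0.9982]
After subsystem 1 (A=0.9795): product = 0.9795
After subsystem 2 (A=0.9734): product = 0.9534
After subsystem 3 (A=0.9982): product = 0.9517
A_sys = 0.9517

0.9517


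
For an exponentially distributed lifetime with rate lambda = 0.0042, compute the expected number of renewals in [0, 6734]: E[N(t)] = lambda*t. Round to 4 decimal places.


lambda = 0.0042
t = 6734
E[N(t)] = lambda * t
E[N(t)] = 0.0042 * 6734
E[N(t)] = 28.2828

28.2828


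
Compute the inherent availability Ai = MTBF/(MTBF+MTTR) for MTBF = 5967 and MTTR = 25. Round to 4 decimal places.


MTBF = 5967
MTTR = 25
MTBF + MTTR = 5992
Ai = 5967 / 5992
Ai = 0.9958

0.9958


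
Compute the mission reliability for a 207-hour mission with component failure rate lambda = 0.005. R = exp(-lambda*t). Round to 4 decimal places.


lambda = 0.005
mission_time = 207
lambda * t = 0.005 * 207 = 1.035
R = exp(-1.035)
R = 0.3552

0.3552


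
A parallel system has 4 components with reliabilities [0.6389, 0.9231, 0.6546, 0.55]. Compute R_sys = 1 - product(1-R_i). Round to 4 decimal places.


Components: [0.6389, 0.9231, 0.6546, 0.55]
(1 - 0.6389) = 0.3611, running product = 0.3611
(1 - 0.9231) = 0.0769, running product = 0.0278
(1 - 0.6546) = 0.3454, running product = 0.0096
(1 - 0.55) = 0.45, running product = 0.0043
Product of (1-R_i) = 0.0043
R_sys = 1 - 0.0043 = 0.9957

0.9957


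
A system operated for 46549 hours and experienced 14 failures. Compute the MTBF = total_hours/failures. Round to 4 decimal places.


total_hours = 46549
failures = 14
MTBF = 46549 / 14
MTBF = 3324.9286

3324.9286


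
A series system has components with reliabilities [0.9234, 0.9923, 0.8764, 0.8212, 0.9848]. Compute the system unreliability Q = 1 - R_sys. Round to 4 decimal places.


Components: [0.9234, 0.9923, 0.8764, 0.8212, 0.9848]
After component 1: product = 0.9234
After component 2: product = 0.9163
After component 3: product = 0.803
After component 4: product = 0.6595
After component 5: product = 0.6494
R_sys = 0.6494
Q = 1 - 0.6494 = 0.3506

0.3506


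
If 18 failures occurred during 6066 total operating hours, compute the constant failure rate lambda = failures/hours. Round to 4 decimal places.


failures = 18
total_hours = 6066
lambda = 18 / 6066
lambda = 0.003

0.003


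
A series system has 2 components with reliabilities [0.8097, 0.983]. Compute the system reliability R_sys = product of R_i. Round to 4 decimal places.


Components: [0.8097, 0.983]
After component 1 (R=0.8097): product = 0.8097
After component 2 (R=0.983): product = 0.7959
R_sys = 0.7959

0.7959


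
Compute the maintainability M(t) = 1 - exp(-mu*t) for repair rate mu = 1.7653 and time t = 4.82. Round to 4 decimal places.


mu = 1.7653, t = 4.82
mu * t = 1.7653 * 4.82 = 8.5087
exp(-8.5087) = 0.0002
M(t) = 1 - 0.0002
M(t) = 0.9998

0.9998


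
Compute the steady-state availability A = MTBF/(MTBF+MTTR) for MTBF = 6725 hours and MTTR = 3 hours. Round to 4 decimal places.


MTBF = 6725
MTTR = 3
MTBF + MTTR = 6728
A = 6725 / 6728
A = 0.9996

0.9996


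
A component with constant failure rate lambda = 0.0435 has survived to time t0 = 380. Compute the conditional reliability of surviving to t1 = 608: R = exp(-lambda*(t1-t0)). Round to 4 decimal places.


lambda = 0.0435
t0 = 380, t1 = 608
t1 - t0 = 228
lambda * (t1-t0) = 0.0435 * 228 = 9.918
R = exp(-9.918)
R = 0.0

0.0


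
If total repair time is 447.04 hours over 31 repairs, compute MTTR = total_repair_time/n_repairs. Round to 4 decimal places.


total_repair_time = 447.04
n_repairs = 31
MTTR = 447.04 / 31
MTTR = 14.4206

14.4206


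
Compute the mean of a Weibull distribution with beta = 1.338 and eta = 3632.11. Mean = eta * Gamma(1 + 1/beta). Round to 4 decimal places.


beta = 1.338, eta = 3632.11
1/beta = 0.7474
1 + 1/beta = 1.7474
Gamma(1.7474) = 0.9185
Mean = 3632.11 * 0.9185
Mean = 3335.9847

3335.9847


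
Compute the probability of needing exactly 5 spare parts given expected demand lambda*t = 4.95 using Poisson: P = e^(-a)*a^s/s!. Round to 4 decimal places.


a = 4.95, s = 5
e^(-a) = e^(-4.95) = 0.0071
a^s = 4.95^5 = 2971.8439
s! = 120
P = 0.0071 * 2971.8439 / 120
P = 0.1754

0.1754


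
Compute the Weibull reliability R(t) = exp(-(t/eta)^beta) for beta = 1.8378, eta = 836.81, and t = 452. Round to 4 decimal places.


beta = 1.8378, eta = 836.81, t = 452
t/eta = 452 / 836.81 = 0.5401
(t/eta)^beta = 0.5401^1.8378 = 0.3224
R(t) = exp(-0.3224)
R(t) = 0.7244

0.7244


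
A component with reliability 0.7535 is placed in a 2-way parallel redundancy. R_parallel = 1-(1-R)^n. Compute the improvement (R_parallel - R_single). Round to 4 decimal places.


R_single = 0.7535, n = 2
1 - R_single = 0.2465
(1 - R_single)^n = 0.2465^2 = 0.0608
R_parallel = 1 - 0.0608 = 0.9392
Improvement = 0.9392 - 0.7535
Improvement = 0.1857

0.1857


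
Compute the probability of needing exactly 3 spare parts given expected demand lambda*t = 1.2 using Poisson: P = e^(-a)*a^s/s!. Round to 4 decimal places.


a = 1.2, s = 3
e^(-a) = e^(-1.2) = 0.3012
a^s = 1.2^3 = 1.728
s! = 6
P = 0.3012 * 1.728 / 6
P = 0.0867

0.0867


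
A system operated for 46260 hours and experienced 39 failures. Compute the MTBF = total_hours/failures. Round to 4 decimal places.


total_hours = 46260
failures = 39
MTBF = 46260 / 39
MTBF = 1186.1538

1186.1538


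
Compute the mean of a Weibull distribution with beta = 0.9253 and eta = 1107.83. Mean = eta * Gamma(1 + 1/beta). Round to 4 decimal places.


beta = 0.9253, eta = 1107.83
1/beta = 1.0807
1 + 1/beta = 2.0807
Gamma(2.0807) = 1.0369
Mean = 1107.83 * 1.0369
Mean = 1148.6667

1148.6667


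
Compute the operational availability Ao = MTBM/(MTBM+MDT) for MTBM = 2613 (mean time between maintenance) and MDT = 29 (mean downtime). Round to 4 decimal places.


MTBM = 2613
MDT = 29
MTBM + MDT = 2642
Ao = 2613 / 2642
Ao = 0.989

0.989
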